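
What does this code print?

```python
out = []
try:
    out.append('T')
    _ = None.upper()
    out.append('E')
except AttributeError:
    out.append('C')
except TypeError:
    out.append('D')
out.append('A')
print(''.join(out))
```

Execution trace: 'T' (try body) → 'C' (except AttributeError) → 'A' (after the try/except). Output: TCA

Answer: TCA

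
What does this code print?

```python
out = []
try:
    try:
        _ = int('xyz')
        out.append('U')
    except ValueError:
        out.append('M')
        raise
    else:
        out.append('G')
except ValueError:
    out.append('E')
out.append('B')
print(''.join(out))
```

Execution trace: 'M' (inner except ValueError) → 'E' (outer except ValueError) → 'B' (after the try/except). Output: MEB

Answer: MEB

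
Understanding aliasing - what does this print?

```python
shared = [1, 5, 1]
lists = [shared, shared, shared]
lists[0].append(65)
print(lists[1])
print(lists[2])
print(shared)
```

Key concept: list of same reference.
Step by step:
`shared = [1, 5, 1]` → shared = [1, 5, 1]
`lists = [shared, shared, shared]` → lists = [[1, 5, 1], [1, 5, 1], [1, 5, 1]]
`lists[0].append(65)` → shared = [1, 5, 1, 65]; lists = [[1, 5, 1, 65], [1, 5, 1, 65], [1, 5, 1, 65]]
`print(lists[1])` → prints [1, 5, 1, 65]
`print(lists[2])` → prints [1, 5, 1, 65]
`print(shared)` → prints [1, 5, 1, 65]

Answer:
[1, 5, 1, 65]
[1, 5, 1, 65]
[1, 5, 1, 65]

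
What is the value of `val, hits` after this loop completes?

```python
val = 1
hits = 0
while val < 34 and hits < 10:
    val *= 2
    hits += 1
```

Double until >= 34 or 10 iterations
`val, hits` takes the values: (1, 0) → (2, 0) → (2, 1) → (4, 1) → (4, 2) → (8, 2) → (8, 3) → (16, 3) → (16, 4) → (32, 4) → (32, 5) → (64, 5) → (64, 6)

Answer: 64, 6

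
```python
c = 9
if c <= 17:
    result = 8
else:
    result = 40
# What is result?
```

Trace:
`c = 9` → c = 9
`if c <= 17: ...` → c <= 17 is True → result = 8
So result = 8

Answer: 8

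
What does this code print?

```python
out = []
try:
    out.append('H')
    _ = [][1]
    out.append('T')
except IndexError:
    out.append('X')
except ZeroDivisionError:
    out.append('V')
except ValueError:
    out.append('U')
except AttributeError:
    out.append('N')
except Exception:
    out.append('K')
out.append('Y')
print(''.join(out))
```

Execution trace: 'H' (try body) → 'X' (except IndexError) → 'Y' (after the try/except). Output: HXY

Answer: HXY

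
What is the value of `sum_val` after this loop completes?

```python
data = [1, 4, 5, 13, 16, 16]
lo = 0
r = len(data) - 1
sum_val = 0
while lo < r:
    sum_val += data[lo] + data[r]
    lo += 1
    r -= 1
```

Sum of pairs from ends
`sum_val` takes the values: 0 → 17 → 37 → 55

Answer: 55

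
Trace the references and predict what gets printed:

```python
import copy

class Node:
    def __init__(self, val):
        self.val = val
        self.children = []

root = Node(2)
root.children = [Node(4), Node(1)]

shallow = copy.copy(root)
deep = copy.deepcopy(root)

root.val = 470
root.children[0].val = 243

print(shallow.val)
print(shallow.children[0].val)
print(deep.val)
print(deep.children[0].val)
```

Key concept: deep copy with custom objects.
Step by step:
`root = Node(2)` → root = Node(val=2, children=[])
`root.children = [Node(4), Node(1)]` → root = Node(val=2, children=[Node(val=4, children=[]), Node(val=1, children=[])])
`shallow = copy.copy(root)` → shallow = Node(val=2, children=[Node(val=4, children=[]), Node(val=1, children=[])])
`deep = copy.deepcopy(root)` → deep = Node(val=2, children=[Node(val=4, children=[]), Node(val=1, children=[])])
`root.val = 470` → root = Node(val=470, children=[Node(val=4, children=[]), Node(val=1, children=[])])
`root.children[0].val = 243` → root = Node(val=470, children=[Node(val=243, children=[]), Node(val=1, children=[])]); shallow = Node(val=2, children=[Node(val=243, children=[]), Node(val=1, children=[])])
`print(shallow.val)` → prints 2
`print(shallow.children[0].val)` → prints 243
`print(deep.val)` → prints 2
`print(deep.children[0].val)` → prints 4

Answer:
2
243
2
4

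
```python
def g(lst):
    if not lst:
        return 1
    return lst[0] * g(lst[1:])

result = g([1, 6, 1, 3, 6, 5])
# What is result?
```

Product over [1, 6, 1, 3, 6, 5] = 1 * 6 * 1 * 3 * 6 * 5 = 540

Answer: 540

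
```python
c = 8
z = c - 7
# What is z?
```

Trace:
`c = 8` → c = 8
`z = c - 7` → z = 1
So z = 1

Answer: 1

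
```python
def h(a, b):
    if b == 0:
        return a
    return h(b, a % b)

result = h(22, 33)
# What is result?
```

h(22, 33) -> h(33, 22) -> h(22, 11) -> h(11, 0) -> 11

Answer: 11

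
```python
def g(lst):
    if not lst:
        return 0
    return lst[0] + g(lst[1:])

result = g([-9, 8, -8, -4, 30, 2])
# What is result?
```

(-9) + 8 + (-8) + (-4) + 30 + 2 + 0 = 19

Answer: 19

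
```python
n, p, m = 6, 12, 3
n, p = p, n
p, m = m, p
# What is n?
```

Trace:
`n, p, m = 6, 12, 3` → n = 6; p = 12; m = 3
`n, p = p, n` → n = 12; p = 6
`p, m = m, p` → p = 3; m = 6
So n = 12

Answer: 12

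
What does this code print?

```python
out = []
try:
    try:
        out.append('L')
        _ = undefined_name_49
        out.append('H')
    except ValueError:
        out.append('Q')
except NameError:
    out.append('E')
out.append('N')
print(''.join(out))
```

Execution trace: 'L' (try body) → 'E' (outer except NameError) → 'N' (after the try/except). Output: LEN

Answer: LEN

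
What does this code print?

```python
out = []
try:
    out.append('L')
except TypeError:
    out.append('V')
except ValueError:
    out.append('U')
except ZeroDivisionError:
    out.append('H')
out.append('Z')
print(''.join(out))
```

Execution trace: 'L' (try body, no exception) → 'Z' (after the try/except). Output: LZ

Answer: LZ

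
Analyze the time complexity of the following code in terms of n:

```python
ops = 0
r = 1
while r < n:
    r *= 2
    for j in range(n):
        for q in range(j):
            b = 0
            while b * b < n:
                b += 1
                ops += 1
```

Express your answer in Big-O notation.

Each loop level contributes: log n × n × n × √n. Multiplying the contributions gives O(n^2√n log n).

Answer: O(n^2√n log n)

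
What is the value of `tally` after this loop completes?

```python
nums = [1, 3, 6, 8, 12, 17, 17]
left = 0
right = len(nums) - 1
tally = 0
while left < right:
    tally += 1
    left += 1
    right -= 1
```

Iterations until pointers meet (list length 7)
`tally` takes the values: 0 → 1 → 2 → 3

Answer: 3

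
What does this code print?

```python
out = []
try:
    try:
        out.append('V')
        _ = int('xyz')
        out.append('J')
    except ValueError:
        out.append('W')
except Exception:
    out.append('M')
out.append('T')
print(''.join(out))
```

Execution trace: 'V' (inner try body) → 'W' (inner except ValueError) → 'T' (after the try/except). Output: VWT

Answer: VWT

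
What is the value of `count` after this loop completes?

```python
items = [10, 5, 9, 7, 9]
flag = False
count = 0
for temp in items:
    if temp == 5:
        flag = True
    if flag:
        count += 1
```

Count elements after first 5 in [10, 5, 9, 7, 9]
`count` takes the values: 0 → 1 → 2 → 3 → 4

Answer: 4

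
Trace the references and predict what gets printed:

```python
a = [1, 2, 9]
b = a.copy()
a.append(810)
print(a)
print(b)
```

Key concept: list.copy() creates independent copy.
Step by step:
`a = [1, 2, 9]` → a = [1, 2, 9]
`b = a.copy()` → b = [1, 2, 9]
`a.append(810)` → a = [1, 2, 9, 810]
`print(a)` → prints [1, 2, 9, 810]
`print(b)` → prints [1, 2, 9]

Answer:
[1, 2, 9, 810]
[1, 2, 9]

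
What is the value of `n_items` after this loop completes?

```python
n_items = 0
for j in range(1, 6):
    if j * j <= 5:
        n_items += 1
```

Count numbers where j² ≤ 5
`n_items` takes the values: 0 → 1 → 2

Answer: 2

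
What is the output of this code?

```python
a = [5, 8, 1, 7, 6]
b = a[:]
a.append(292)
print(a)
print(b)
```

Key concept: slice [:] creates copy.
Step by step:
`a = [5, 8, 1, 7, 6]` → a = [5, 8, 1, 7, 6]
`b = a[:]` → b = [5, 8, 1, 7, 6]
`a.append(292)` → a = [5, 8, 1, 7, 6, 292]
`print(a)` → prints [5, 8, 1, 7, 6, 292]
`print(b)` → prints [5, 8, 1, 7, 6]

Answer:
[5, 8, 1, 7, 6, 292]
[5, 8, 1, 7, 6]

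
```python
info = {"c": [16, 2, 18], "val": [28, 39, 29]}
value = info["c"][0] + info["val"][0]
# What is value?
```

Trace:
`info = {"c": [16, 2, 18], "val": [28, 39, 29]}` → info = {'c': [16, 2, 18], 'val': [28, 39, 29]}
`value = info["c"][0] + info["val"][0]` → value = 44
So value = 44

Answer: 44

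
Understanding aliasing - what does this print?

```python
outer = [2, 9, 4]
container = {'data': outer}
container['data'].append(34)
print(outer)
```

Key concept: dict holds reference to list.
Step by step:
`outer = [2, 9, 4]` → outer = [2, 9, 4]
`container = {'data': outer}` → container = {'data': [2, 9, 4]}
`container['data'].append(34)` → outer = [2, 9, 4, 34]; container = {'data': [2, 9, 4, 34]}
`print(outer)` → prints [2, 9, 4, 34]

Answer: [2, 9, 4, 34]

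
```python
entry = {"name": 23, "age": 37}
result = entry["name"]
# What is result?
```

Trace:
`entry = {"name": 23, "age": 37}` → entry = {'name': 23, 'age': 37}
`result = entry["name"]` → result = 23
So result = 23

Answer: 23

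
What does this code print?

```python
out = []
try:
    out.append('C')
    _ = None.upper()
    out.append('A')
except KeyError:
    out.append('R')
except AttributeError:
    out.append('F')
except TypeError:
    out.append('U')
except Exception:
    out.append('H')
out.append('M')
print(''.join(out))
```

Execution trace: 'C' (try body) → 'F' (except AttributeError) → 'M' (after the try/except). Output: CFM

Answer: CFM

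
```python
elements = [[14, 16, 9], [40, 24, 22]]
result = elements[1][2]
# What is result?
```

Trace:
`elements = [[14, 16, 9], [40, 24, 22]]` → elements = [[14, 16, 9], [40, 24, 22]]
`result = elements[1][2]` → result = 22
So result = 22

Answer: 22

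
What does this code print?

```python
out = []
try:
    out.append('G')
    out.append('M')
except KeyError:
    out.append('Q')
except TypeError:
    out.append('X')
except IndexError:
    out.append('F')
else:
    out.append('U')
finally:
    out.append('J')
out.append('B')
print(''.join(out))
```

Execution trace: 'G' (try body) → 'M' (try body, no exception) → 'U' (else) → 'J' (finally) → 'B' (after the try/except). Output: GMUJB

Answer: GMUJB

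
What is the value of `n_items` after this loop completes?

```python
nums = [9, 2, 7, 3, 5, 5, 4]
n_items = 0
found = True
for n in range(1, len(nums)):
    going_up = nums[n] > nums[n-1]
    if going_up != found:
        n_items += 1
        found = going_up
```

Count direction changes in [9, 2, 7, 3, 5, 5, 4]
`n_items` takes the values: 0 → 1 → 2 → 3 → 4 → 5

Answer: 5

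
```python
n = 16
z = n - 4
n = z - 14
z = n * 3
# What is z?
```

Trace:
`n = 16` → n = 16
`z = n - 4` → z = 12
`n = z - 14` → n = -2
`z = n * 3` → z = -6
So z = -6

Answer: -6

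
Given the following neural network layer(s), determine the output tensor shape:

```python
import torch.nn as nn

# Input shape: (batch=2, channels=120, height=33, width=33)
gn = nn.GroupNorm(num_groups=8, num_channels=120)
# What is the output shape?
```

Input: (2, 120, 33, 33) -> Output: (2, 120, 33, 33)

Answer: (2, 120, 33, 33)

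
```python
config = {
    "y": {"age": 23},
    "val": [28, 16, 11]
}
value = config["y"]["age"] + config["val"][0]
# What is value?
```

Trace:
`config = { ...` → config = {'y': {'age': 23}, 'val': [28, 16, 11]}
`value = config["y"]["age"] + config["val"][0]` → value = 51
So value = 51

Answer: 51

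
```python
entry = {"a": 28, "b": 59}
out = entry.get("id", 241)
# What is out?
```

Trace:
`entry = {"a": 28, "b": 59}` → entry = {'a': 28, 'b': 59}
`out = entry.get("id", 241)` → out = 241
So out = 241

Answer: 241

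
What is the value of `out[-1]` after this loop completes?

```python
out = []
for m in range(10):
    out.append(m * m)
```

Last element of squares 0 to 9
`out` takes the values: [] → [0] → [0, 1] → [0, 1, 4] → [0, 1, 4, 9] → [0, 1, 4, 9, 16] → [0, 1, 4, 9, 16, 25] → [0, 1, 4, 9, 16, 25, 36] → [0, 1, 4, 9, 16, 25, 36, 49] → [0, 1, 4, 9, 16, 25, 36, 49, 64] → [0, 1, 4, 9, 16, 25, 36, 49, 64, 81]
So `out[-1]` = 81

Answer: 81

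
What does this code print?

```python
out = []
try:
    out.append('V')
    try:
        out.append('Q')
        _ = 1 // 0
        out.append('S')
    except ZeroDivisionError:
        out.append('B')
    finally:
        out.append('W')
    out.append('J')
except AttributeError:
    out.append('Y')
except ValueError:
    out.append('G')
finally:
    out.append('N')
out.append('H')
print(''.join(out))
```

Execution trace: 'V' (try body) → 'Q' (inner try body) → 'B' (inner except ZeroDivisionError) → 'W' (inner finally) → 'J' (try body, no exception) → 'N' (finally) → 'H' (after the try/except). Output: VQBWJNH

Answer: VQBWJNH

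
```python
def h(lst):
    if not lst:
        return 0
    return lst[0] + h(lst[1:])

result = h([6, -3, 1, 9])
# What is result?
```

6 + (-3) + 1 + 9 + 0 = 13

Answer: 13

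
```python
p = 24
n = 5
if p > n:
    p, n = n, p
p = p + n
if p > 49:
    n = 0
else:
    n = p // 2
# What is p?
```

Trace:
`p = 24` → p = 24
`n = 5` → n = 5
`if p > n: ...` → p > n is True → p = 5; n = 24
`p = p + n` → p = 29
`if p > 49: ...` → p > 49 is False, take else branch → n = 14
So p = 29

Answer: 29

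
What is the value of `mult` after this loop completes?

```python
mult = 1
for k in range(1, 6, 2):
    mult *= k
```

Product of 1, 3, 5, ... up to 5
`mult` takes the values: 1 → 3 → 15

Answer: 15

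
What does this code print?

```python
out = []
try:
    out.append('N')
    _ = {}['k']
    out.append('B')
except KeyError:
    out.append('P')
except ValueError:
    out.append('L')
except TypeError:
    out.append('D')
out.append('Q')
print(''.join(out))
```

Execution trace: 'N' (try body) → 'P' (except KeyError) → 'Q' (after the try/except). Output: NPQ

Answer: NPQ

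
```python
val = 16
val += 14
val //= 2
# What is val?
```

Trace:
`val = 16` → val = 16
`val += 14` → val = 30
`val //= 2` → val = 15
So val = 15

Answer: 15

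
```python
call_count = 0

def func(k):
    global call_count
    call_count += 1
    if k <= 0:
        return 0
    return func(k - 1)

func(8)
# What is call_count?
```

Linear recursion stepping by 1: 9 calls from k=8 down to ≤0.

Answer: 9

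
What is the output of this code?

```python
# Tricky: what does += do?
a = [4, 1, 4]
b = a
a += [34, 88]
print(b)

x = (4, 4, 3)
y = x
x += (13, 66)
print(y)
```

Key concept: += behavior differs for mutable vs immutable.
Step by step:
`a = [4, 1, 4]` → a = [4, 1, 4]
`b = a` → b = [4, 1, 4] (same object as a)
`a += [34, 88]` → a = [4, 1, 4, 34, 88] (same object as b); b = [4, 1, 4, 34, 88] (same object as a)
`print(b)` → prints [4, 1, 4, 34, 88]
`x = (4, 4, 3)` → x = (4, 4, 3)
`y = x` → y = (4, 4, 3)
`x += (13, 66)` → x = (4, 4, 3, 13, 66)
`print(y)` → prints (4, 4, 3)

Answer:
[4, 1, 4, 34, 88]
(4, 4, 3)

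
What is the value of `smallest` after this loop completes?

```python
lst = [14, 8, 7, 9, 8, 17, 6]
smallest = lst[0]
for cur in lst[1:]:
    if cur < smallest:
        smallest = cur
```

Minimum of [14, 8, 7, 9, 8, 17, 6]
`smallest` takes the values: 14 → 8 → 7 → 6

Answer: 6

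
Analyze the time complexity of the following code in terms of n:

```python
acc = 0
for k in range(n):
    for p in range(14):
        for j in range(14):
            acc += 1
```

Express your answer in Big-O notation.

Each loop level contributes: n × 1 × 1. Multiplying the contributions gives O(n).

Answer: O(n)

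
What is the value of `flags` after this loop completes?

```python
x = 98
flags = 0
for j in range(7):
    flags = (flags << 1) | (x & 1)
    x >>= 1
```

Reverse lowest 7 bits of 98
`flags` takes the values: 0 → 1 → 2 → 4 → 8 → 17 → 35

Answer: 35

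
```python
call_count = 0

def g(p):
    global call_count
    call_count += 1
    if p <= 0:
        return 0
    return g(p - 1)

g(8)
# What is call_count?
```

Linear recursion stepping by 1: 9 calls from p=8 down to ≤0.

Answer: 9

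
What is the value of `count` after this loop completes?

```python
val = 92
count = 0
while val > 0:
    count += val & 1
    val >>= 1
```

Count set bits in 92 (binary: 0b1011100)
`count` takes the values: 0 → 1 → 2 → 3 → 4

Answer: 4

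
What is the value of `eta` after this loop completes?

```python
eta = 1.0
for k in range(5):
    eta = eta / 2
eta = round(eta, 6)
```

Halving LR 5 times: 1 / 2^5
`eta` takes the values: 1.0 → 0.5 → 0.25 → 0.125 → 0.0625 → 0.03125

Answer: 0.03125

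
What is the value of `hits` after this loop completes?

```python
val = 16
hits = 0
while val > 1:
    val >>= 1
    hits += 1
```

Count right shifts until 1
`hits` takes the values: 0 → 1 → 2 → 3 → 4

Answer: 4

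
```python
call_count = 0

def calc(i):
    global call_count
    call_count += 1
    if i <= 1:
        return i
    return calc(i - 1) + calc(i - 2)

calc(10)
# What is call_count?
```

Calls(i) = 1 + Calls(i-1) + Calls(i-2); Calls(0)=Calls(1)=1. For i=10 this gives 177.

Answer: 177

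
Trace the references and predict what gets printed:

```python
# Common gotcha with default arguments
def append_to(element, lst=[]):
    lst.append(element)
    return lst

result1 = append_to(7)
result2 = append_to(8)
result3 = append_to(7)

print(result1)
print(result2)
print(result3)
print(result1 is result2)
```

Key concept: mutable default argument gotcha.
Step by step:
`result1 = append_to(7)` → result1 = [7]
`result2 = append_to(8)` → result1 = [7, 8] (same object as result2); result2 = [7, 8] (same object as result1)
`result3 = append_to(7)` → result1 = [7, 8, 7] (same object as result2, result3); result2 = [7, 8, 7] (same object as result1, result3); result3 = [7, 8, 7] (same object as result1, result2)
`print(result1)` → prints [7, 8, 7]
`print(result2)` → prints [7, 8, 7]
`print(result3)` → prints [7, 8, 7]
`print(result1 is result2)` → prints True

Answer:
[7, 8, 7]
[7, 8, 7]
[7, 8, 7]
True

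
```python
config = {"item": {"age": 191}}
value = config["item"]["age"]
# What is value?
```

Trace:
`config = {"item": {"age": 191}}` → config = {'item': {'age': 191}}
`value = config["item"]["age"]` → value = 191
So value = 191

Answer: 191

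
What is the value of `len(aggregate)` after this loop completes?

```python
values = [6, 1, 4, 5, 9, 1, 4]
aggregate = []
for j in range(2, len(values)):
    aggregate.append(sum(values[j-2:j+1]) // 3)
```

Number of 3-element averages
`aggregate` takes the values: [] → [3] → [3, 3] → [3, 3, 6] → [3, 3, 6, 5] → [3, 3, 6, 5, 4]
So `len(aggregate)` = 5

Answer: 5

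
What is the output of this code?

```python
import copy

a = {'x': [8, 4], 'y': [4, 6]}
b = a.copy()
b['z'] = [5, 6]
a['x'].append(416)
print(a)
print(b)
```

Key concept: shallow copy of dict with mutable values.
Step by step:
`a = {'x': [8, 4], 'y': [4, 6]}` → a = {'x': [8, 4], 'y': [4, 6]}
`b = a.copy()` → b = {'x': [8, 4], 'y': [4, 6]}
`b['z'] = [5, 6]` → b = {'x': [8, 4], 'y': [4, 6], 'z': [5, 6]}
`a['x'].append(416)` → a = {'x': [8, 4, 416], 'y': [4, 6]}; b = {'x': [8, 4, 416], 'y': [4, 6], 'z': [5, 6]}
`print(a)` → prints {'x': [8, 4, 416], 'y': [4, 6]}
`print(b)` → prints {'x': [8, 4, 416], 'y': [4, 6], 'z': [5, 6]}

Answer:
{'x': [8, 4, 416], 'y': [4, 6]}
{'x': [8, 4, 416], 'y': [4, 6], 'z': [5, 6]}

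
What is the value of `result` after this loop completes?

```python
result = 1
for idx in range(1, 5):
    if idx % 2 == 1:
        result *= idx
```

Product of odd numbers 1 to 4
`result` takes the values: 1 → 3

Answer: 3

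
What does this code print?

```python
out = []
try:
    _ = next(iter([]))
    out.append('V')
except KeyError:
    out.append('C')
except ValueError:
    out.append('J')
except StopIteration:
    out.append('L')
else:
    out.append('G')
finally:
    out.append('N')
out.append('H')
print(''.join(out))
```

Execution trace: 'L' (except StopIteration) → 'N' (finally) → 'H' (after the try/except). Output: LNH

Answer: LNH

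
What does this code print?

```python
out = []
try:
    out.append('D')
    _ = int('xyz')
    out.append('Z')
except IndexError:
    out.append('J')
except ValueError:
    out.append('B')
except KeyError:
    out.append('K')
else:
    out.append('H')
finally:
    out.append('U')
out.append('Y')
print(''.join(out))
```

Execution trace: 'D' (try body) → 'B' (except ValueError) → 'U' (finally) → 'Y' (after the try/except). Output: DBUY

Answer: DBUY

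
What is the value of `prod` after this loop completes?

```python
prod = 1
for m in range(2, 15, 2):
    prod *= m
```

Product of even numbers 2 to 14
`prod` takes the values: 1 → 2 → 8 → 48 → 384 → 3840 → 46080 → 645120

Answer: 645120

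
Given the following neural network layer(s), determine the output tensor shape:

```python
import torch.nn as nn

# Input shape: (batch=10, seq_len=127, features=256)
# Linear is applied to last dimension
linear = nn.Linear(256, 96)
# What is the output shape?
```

Input: (10, 127, 256) -> Output: (10, 127, 96)

Answer: (10, 127, 96)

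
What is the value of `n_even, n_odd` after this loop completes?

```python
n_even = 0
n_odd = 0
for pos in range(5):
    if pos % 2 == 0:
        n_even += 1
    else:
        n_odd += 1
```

Count evens and odds in range(5)
`n_even, n_odd` takes the values: (0, 0) → (1, 0) → (1, 1) → (2, 1) → (2, 2) → (3, 2)

Answer: 3, 2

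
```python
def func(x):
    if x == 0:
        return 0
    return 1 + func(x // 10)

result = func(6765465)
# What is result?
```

Count of digits of 6765465: 7

Answer: 7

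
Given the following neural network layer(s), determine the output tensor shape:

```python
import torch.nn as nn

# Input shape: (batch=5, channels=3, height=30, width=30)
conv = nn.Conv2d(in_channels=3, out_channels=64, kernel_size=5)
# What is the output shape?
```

Input: (5, 3, 30, 30) -> Output: (5, 64, 26, 26)

Answer: (5, 64, 26, 26)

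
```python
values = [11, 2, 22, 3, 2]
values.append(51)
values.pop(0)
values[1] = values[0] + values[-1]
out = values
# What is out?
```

Trace:
`values = [11, 2, 22, 3, 2]` → values = [11, 2, 22, 3, 2]
`values.append(51)` → values = [11, 2, 22, 3, 2, 51]
`values.pop(0)` → values = [2, 22, 3, 2, 51]
`values[1] = values[0] + values[-1]` → values = [2, 53, 3, 2, 51]
`out = values` → out = [2, 53, 3, 2, 51]
So out = [2, 53, 3, 2, 51]

Answer: [2, 53, 3, 2, 51]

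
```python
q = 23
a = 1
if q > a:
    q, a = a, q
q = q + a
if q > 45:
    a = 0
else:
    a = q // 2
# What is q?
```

Trace:
`q = 23` → q = 23
`a = 1` → a = 1
`if q > a: ...` → q > a is True → q = 1; a = 23
`q = q + a` → q = 24
`if q > 45: ...` → q > 45 is False, take else branch → a = 12
So q = 24

Answer: 24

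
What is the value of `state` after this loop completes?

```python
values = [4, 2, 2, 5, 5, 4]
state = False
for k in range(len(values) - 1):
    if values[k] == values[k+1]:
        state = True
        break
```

Check consecutive duplicates in [4, 2, 2, 5, 5, 4]
`state` takes the values: False → True

Answer: True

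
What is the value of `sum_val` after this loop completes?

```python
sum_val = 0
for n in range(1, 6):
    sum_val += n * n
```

Sum of squares 1² to 5² = 55
`sum_val` takes the values: 0 → 1 → 5 → 14 → 30 → 55

Answer: 55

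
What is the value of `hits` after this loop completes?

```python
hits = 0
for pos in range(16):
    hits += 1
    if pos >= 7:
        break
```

Loop breaks when pos reaches 7, hits is 8
`hits` takes the values: 0 → 1 → 2 → 3 → 4 → 5 → 6 → 7 → 8

Answer: 8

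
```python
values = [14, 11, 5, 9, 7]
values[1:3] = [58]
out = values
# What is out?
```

Trace:
`values = [14, 11, 5, 9, 7]` → values = [14, 11, 5, 9, 7]
`values[1:3] = [58]` → values = [14, 58, 9, 7]
`out = values` → out = [14, 58, 9, 7]
So out = [14, 58, 9, 7]

Answer: [14, 58, 9, 7]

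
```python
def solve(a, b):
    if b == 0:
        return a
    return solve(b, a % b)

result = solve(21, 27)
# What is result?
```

solve(21, 27) -> solve(27, 21) -> solve(21, 6) -> solve(6, 3) -> solve(3, 0) -> 3

Answer: 3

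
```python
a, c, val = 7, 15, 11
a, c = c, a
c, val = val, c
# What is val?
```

Trace:
`a, c, val = 7, 15, 11` → a = 7; c = 15; val = 11
`a, c = c, a` → a = 15; c = 7
`c, val = val, c` → c = 11; val = 7
So val = 7

Answer: 7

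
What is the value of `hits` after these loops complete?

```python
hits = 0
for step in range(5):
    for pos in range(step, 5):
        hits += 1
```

Upper triangle: 5 + 4 + ... + 1
`hits` takes the values: 0 → 1 → 2 → 3 → 4 → 5 → 6 → 7 → 8 → 9 → 10 → 11 → 12 → 13 → 14 → 15

Answer: 15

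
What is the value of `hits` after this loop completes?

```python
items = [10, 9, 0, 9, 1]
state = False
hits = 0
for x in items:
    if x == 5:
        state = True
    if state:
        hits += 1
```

Count elements after first 5 in [10, 9, 0, 9, 1]
`hits` takes the values: 0

Answer: 0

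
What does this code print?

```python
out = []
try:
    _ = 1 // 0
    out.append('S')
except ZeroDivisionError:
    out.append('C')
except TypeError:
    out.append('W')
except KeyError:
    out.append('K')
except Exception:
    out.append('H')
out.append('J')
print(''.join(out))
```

Execution trace: 'C' (except ZeroDivisionError) → 'J' (after the try/except). Output: CJ

Answer: CJ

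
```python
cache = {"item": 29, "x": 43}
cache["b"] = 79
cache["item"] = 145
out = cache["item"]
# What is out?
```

Trace:
`cache = {"item": 29, "x": 43}` → cache = {'item': 29, 'x': 43}
`cache["b"] = 79` → cache = {'item': 29, 'x': 43, 'b': 79}
`cache["item"] = 145` → cache = {'item': 145, 'x': 43, 'b': 79}
`out = cache["item"]` → out = 145
So out = 145

Answer: 145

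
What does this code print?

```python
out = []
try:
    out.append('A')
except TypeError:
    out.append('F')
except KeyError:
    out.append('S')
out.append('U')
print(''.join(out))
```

Execution trace: 'A' (try body, no exception) → 'U' (after the try/except). Output: AU

Answer: AU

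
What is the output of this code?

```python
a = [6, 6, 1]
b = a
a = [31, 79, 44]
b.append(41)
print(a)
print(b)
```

Key concept: rebinding vs mutation: a is rebound to a new list, b still points at the original.
Step by step:
`a = [6, 6, 1]` → a = [6, 6, 1]
`b = a` → b = [6, 6, 1] (same object as a)
`a = [31, 79, 44]` → a = [31, 79, 44]
`b.append(41)` → b = [6, 6, 1, 41]
`print(a)` → prints [31, 79, 44]
`print(b)` → prints [6, 6, 1, 41]

Answer:
[31, 79, 44]
[6, 6, 1, 41]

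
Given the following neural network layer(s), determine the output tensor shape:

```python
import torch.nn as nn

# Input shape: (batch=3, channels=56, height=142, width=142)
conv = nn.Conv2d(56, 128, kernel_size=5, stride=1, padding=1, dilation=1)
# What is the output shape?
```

Input: (3, 56, 142, 142) -> Output: (3, 128, 140, 140)

Answer: (3, 128, 140, 140)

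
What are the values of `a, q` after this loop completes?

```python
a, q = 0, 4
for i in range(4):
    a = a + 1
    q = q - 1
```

a goes 0→4, q goes 4→0
`a, q` takes the values: (0, 4) → (1, 4) → (1, 3) → (2, 3) → (2, 2) → (3, 2) → (3, 1) → (4, 1) → (4, 0)

Answer: 4, 0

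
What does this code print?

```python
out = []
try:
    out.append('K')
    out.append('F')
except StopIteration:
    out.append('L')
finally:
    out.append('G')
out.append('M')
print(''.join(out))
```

Execution trace: 'K' (try body) → 'F' (try body, no exception) → 'G' (finally) → 'M' (after the try/except). Output: KFGM

Answer: KFGM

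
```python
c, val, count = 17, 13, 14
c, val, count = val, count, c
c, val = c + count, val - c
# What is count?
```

Trace:
`c, val, count = 17, 13, 14` → c = 17; val = 13; count = 14
`c, val, count = val, count, c` → c = 13; val = 14; count = 17
`c, val = c + count, val - c` → c = 30; val = 1
So count = 17

Answer: 17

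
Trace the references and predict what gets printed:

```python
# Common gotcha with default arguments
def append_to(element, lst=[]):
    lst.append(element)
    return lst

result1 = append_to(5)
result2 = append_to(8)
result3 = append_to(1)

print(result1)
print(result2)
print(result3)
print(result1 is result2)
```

Key concept: mutable default argument gotcha.
Step by step:
`result1 = append_to(5)` → result1 = [5]
`result2 = append_to(8)` → result1 = [5, 8] (same object as result2); result2 = [5, 8] (same object as result1)
`result3 = append_to(1)` → result1 = [5, 8, 1] (same object as result2, result3); result2 = [5, 8, 1] (same object as result1, result3); result3 = [5, 8, 1] (same object as result1, result2)
`print(result1)` → prints [5, 8, 1]
`print(result2)` → prints [5, 8, 1]
`print(result3)` → prints [5, 8, 1]
`print(result1 is result2)` → prints True

Answer:
[5, 8, 1]
[5, 8, 1]
[5, 8, 1]
True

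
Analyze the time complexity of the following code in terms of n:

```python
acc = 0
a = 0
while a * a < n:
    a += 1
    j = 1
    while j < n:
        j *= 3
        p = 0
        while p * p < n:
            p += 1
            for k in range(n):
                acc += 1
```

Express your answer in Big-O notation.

Each loop level contributes: √n × log n × √n × n. Multiplying the contributions gives O(n^2 log n).

Answer: O(n^2 log n)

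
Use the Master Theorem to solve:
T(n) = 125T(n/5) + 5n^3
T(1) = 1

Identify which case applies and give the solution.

a=125, b=5, f(n)=5n^3. log_5(125) = 3. Since c=3 = 3, Case 2 applies: T(n) = Θ(n^log_b(a) · log n) = O(n^3 log n).

Answer: O(n^3 log n) - Case 2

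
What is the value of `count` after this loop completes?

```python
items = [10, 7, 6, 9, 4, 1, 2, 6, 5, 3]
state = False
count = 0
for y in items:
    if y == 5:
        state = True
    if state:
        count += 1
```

Count elements after first 5 in [10, 7, 6, 9, 4, 1, 2, 6, 5, 3]
`count` takes the values: 0 → 1 → 2

Answer: 2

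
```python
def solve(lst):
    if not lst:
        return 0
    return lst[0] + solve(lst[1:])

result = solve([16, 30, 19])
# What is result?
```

16 + 30 + 19 + 0 = 65

Answer: 65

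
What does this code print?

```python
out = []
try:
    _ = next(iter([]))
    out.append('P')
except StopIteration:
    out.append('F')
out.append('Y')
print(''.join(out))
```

Execution trace: 'F' (except StopIteration) → 'Y' (after the try/except). Output: FY

Answer: FY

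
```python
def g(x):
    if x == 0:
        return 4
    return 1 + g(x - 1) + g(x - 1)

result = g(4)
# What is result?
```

g(x) = 1 + 2·g(x-1), g(0)=4. Closed form: (4+1)·2^4 - 1 = 79.

Answer: 79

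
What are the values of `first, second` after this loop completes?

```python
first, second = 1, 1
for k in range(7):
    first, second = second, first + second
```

Fibonacci: after 7 iterations
`first, second` takes the values: (1, 1) → (1, 2) → (2, 3) → (3, 5) → (5, 8) → (8, 13) → (13, 21) → (21, 34)

Answer: 21, 34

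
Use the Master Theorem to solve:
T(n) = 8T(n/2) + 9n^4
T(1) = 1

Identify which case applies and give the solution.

a=8, b=2, f(n)=9n^4. log_2(8) = 3. Since c=4 > 3 and the regularity condition holds (8(n/2)^4 = (8/2^4)n^4 with 8/2^4 < 1), Case 3 applies: T(n) = Θ(f(n)) = O(n^4).

Answer: O(n^4) - Case 3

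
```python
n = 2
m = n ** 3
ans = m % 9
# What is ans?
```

Trace:
`n = 2` → n = 2
`m = n ** 3` → m = 8
`ans = m % 9` → ans = 8
So ans = 8

Answer: 8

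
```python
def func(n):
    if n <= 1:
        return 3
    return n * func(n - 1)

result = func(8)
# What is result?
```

func(8) = 8 * 7 * 6 * 5 * 4 * 3 * 2 * 3 = 120960

Answer: 120960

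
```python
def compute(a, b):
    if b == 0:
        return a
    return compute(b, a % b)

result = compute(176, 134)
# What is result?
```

compute(176, 134) -> compute(134, 42) -> compute(42, 8) -> compute(8, 2) -> compute(2, 0) -> 2

Answer: 2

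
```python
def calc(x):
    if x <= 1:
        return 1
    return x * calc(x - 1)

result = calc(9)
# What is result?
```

calc(9) = 9 * 8 * 7 * 6 * 5 * 4 * 3 * 2 * 1 = 362880

Answer: 362880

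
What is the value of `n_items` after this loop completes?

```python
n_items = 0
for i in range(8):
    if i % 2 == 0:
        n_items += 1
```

Count numbers divisible by 2 in range(8)
`n_items` takes the values: 0 → 1 → 2 → 3 → 4

Answer: 4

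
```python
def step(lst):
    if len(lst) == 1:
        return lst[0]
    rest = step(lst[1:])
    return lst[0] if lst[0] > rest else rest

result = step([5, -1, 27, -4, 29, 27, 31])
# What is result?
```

Recursive max over [5, -1, 27, -4, 29, 27, 31] = 31

Answer: 31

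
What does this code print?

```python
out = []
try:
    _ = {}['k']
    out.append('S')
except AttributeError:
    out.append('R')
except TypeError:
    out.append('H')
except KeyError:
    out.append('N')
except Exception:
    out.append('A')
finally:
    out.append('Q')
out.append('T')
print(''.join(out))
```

Execution trace: 'N' (except KeyError) → 'Q' (finally) → 'T' (after the try/except). Output: NQT

Answer: NQT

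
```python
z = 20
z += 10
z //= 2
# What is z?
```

Trace:
`z = 20` → z = 20
`z += 10` → z = 30
`z //= 2` → z = 15
So z = 15

Answer: 15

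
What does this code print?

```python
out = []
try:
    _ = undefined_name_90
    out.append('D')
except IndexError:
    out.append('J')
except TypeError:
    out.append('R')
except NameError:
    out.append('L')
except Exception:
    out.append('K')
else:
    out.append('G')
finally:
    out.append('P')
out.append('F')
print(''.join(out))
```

Execution trace: 'L' (except NameError) → 'P' (finally) → 'F' (after the try/except). Output: LPF

Answer: LPF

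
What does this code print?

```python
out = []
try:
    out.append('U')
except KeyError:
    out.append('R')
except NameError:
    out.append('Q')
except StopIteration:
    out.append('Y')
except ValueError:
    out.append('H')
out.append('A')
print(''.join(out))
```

Execution trace: 'U' (try body, no exception) → 'A' (after the try/except). Output: UA

Answer: UA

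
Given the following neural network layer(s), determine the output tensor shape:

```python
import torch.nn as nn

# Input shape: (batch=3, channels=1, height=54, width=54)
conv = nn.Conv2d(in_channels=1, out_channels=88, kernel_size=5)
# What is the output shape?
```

Input: (3, 1, 54, 54) -> Output: (3, 88, 50, 50)

Answer: (3, 88, 50, 50)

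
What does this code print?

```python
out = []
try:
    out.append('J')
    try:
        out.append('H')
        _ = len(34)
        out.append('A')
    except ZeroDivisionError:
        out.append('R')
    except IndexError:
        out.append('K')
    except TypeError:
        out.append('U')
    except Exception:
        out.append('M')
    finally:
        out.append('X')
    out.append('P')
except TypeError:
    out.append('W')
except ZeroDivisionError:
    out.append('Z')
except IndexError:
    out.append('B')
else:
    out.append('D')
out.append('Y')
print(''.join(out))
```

Execution trace: 'J' (try body) → 'H' (inner try body) → 'U' (inner except TypeError) → 'X' (inner finally) → 'P' (try body, no exception) → 'D' (else) → 'Y' (after the try/except). Output: JHUXPDY

Answer: JHUXPDY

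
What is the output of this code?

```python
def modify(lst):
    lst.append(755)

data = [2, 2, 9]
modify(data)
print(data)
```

Key concept: function modifies passed list.
Step by step:
`data = [2, 2, 9]` → data = [2, 2, 9]
`modify(data)` → data = [2, 2, 9, 755]
`print(data)` → prints [2, 2, 9, 755]

Answer: [2, 2, 9, 755]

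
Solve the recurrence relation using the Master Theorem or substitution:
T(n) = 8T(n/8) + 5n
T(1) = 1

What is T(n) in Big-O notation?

By Master Theorem: a=8, b=8, f(n)=5n. Since log_8(8) = 1 and f(n) = Θ(n^1), Case 2 applies. T(n) = O(n log n).

Answer: O(n log n)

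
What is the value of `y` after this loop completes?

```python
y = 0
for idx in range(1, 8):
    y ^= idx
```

XOR of 1 to 7
`y` takes the values: 0 → 1 → 3 → 0 → 4 → 1 → 7 → 0

Answer: 0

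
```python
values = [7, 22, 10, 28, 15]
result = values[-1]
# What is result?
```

Trace:
`values = [7, 22, 10, 28, 15]` → values = [7, 22, 10, 28, 15]
`result = values[-1]` → result = 15
So result = 15

Answer: 15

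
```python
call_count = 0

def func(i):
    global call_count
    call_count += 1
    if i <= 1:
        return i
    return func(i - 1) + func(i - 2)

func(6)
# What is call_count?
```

Calls(i) = 1 + Calls(i-1) + Calls(i-2); Calls(0)=Calls(1)=1. For i=6 this gives 25.

Answer: 25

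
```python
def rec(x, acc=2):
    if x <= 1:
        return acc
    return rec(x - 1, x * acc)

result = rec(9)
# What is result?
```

Accumulator trace (n, acc): (9, 2) -> (8, 18) -> (7, 144) -> (6, 1008) -> (5, 6048) -> (4, 30240) -> (3, 120960) -> (2, 362880) -> (1, 725760) -> return 725760

Answer: 725760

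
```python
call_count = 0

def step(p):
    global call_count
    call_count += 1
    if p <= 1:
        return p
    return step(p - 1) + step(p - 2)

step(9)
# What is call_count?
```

Calls(p) = 1 + Calls(p-1) + Calls(p-2); Calls(0)=Calls(1)=1. For p=9 this gives 109.

Answer: 109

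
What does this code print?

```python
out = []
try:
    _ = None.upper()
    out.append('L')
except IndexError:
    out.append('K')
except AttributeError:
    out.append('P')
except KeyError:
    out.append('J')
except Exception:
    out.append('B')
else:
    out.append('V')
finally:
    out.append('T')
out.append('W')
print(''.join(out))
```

Execution trace: 'P' (except AttributeError) → 'T' (finally) → 'W' (after the try/except). Output: PTW

Answer: PTW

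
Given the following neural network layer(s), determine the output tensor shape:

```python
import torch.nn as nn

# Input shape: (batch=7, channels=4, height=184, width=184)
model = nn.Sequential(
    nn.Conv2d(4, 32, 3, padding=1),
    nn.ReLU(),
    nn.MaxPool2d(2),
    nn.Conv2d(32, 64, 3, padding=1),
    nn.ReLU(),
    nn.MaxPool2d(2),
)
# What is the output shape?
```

Input: (7, 4, 184, 184) -> after first Conv2d: (7, 32, 184, 184) -> after first MaxPool2d: (7, 32, 92, 92) -> after second Conv2d: (7, 64, 92, 92) -> Output: (7, 64, 46, 46)

Answer: (7, 64, 46, 46)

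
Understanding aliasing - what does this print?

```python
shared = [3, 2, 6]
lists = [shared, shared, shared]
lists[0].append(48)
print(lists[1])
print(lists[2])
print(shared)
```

Key concept: list of same reference.
Step by step:
`shared = [3, 2, 6]` → shared = [3, 2, 6]
`lists = [shared, shared, shared]` → lists = [[3, 2, 6], [3, 2, 6], [3, 2, 6]]
`lists[0].append(48)` → shared = [3, 2, 6, 48]; lists = [[3, 2, 6, 48], [3, 2, 6, 48], [3, 2, 6, 48]]
`print(lists[1])` → prints [3, 2, 6, 48]
`print(lists[2])` → prints [3, 2, 6, 48]
`print(shared)` → prints [3, 2, 6, 48]

Answer:
[3, 2, 6, 48]
[3, 2, 6, 48]
[3, 2, 6, 48]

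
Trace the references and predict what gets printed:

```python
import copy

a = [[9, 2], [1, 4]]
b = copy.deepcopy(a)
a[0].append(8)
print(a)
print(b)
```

Key concept: deep copy is fully independent.
Step by step:
`a = [[9, 2], [1, 4]]` → a = [[9, 2], [1, 4]]
`b = copy.deepcopy(a)` → b = [[9, 2], [1, 4]]
`a[0].append(8)` → a = [[9, 2, 8], [1, 4]]
`print(a)` → prints [[9, 2, 8], [1, 4]]
`print(b)` → prints [[9, 2], [1, 4]]

Answer:
[[9, 2, 8], [1, 4]]
[[9, 2], [1, 4]]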